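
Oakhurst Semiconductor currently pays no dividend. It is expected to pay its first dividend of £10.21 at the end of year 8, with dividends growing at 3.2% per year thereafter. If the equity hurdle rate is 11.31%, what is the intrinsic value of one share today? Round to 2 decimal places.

£59.47

Deferred-dividend DDM. At t=7 the remaining stream is a growing perpetuity with first payment D_8 = 10.21.
V_7 = D_8/(r−g) = 10.21/(0.1131−0.032) = 125.8940
P₀ = V_7/(1+r)^7 = 125.8940/(1+0.1131)^7 = 59.4656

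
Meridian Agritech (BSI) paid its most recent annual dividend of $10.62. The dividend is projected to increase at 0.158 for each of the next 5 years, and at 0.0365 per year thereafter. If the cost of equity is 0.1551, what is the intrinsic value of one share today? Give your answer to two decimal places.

$147.49

Two-stage DDM. Project D₁…D_5 at 0.158, terminal growth 0.0365, discount at r = 0.1551.
D_1 = 12.2980
D_2 = 14.2410
D_3 = 16.4911
D_4 = 19.0967
D_5 = 22.1140
Terminal value at t=5: TV = D_6/(r−g) = 22.9212/(0.1551−0.0365) = 193.2644
P₀ = 12.2980/(1+0.1551)^1 + 14.2410/(1+0.1551)^2 + 16.4911/(1+0.1551)^3 + 19.0967/(1+0.1551)^4 + 22.1140/(1+0.1551)^5 + 193.2644/(1+0.1551)^5 = 147.4853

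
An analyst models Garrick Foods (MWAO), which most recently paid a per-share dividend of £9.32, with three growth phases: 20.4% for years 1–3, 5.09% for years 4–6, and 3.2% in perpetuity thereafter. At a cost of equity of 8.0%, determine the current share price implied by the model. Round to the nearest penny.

Three-stage DDM. Project D₁…D_6; terminal Gordon value at t=6 with g = 0.032; discount at r = 0.08.
D_1 = 11.2213
D_2 = 13.5104
D_3 = 16.2665
D_4 = 17.0945
D_5 = 17.9646
D_6 = 18.8790
TV_6 = 19.4832/(0.08−0.032) = 405.8990
P₀ = Σ Dₜ/(1+r)ᵗ + TV_6/(1+r)^6 = 327.3596

£327.36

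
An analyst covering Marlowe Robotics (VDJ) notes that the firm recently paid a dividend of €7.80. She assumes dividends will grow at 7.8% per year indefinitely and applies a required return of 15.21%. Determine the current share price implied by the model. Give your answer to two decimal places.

€113.47

Gordon growth model: P₀ = D₁/(r − g). D₁ = 7.80 × (1 + 0.078) = 8.4084.
P₀ = 8.4084 / (0.1521 − 0.078) = 8.4084 / 0.0741 = 113.4737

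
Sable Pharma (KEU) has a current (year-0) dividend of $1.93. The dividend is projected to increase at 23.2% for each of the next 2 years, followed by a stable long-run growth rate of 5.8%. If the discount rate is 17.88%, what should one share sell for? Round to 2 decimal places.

$22.59

Two-stage DDM. Project D₁…D_2 at 0.232, terminal growth 0.058, discount at r = 0.1788.
D_1 = 2.3778
D_2 = 2.9294
Terminal value at t=2: TV = D_3/(r−g) = 3.0993/(0.1788−0.058) = 25.6565
P₀ = 2.3778/(1+0.1788)^1 + 2.9294/(1+0.1788)^2 + 25.6565/(1+0.1788)^2 = 22.5889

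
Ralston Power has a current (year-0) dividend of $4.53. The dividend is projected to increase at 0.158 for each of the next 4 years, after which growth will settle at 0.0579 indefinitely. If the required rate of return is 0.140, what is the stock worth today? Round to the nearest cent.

$80.99

Two-stage DDM. Project D₁…D_4 at 0.158, terminal growth 0.0579, discount at r = 0.14.
D_1 = 5.2457
D_2 = 6.0746
D_3 = 7.0343
D_4 = 8.1458
Terminal value at t=4: TV = D_5/(r−g) = 8.6174/(0.14−0.0579) = 104.9624
P₀ = 5.2457/(1+0.14)^1 + 6.0746/(1+0.14)^2 + 7.0343/(1+0.14)^3 + 8.1458/(1+0.14)^4 + 104.9624/(1+0.14)^4 = 80.9928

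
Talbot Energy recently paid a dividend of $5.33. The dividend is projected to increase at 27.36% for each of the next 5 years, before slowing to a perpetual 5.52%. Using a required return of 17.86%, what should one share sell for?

$100.99

Two-stage DDM. Project D₁…D_5 at 0.2736, terminal growth 0.0552, discount at r = 0.1786.
D_1 = 6.7883
D_2 = 8.6456
D_3 = 11.0110
D_4 = 14.0236
D_5 = 17.8605
Terminal value at t=5: TV = D_6/(r−g) = 18.8463/(0.1786−0.0552) = 152.7257
P₀ = 6.7883/(1+0.1786)^1 + 8.6456/(1+0.1786)^2 + 11.0110/(1+0.1786)^3 + 14.0236/(1+0.1786)^4 + 17.8605/(1+0.1786)^5 + 152.7257/(1+0.1786)^5 = 100.9854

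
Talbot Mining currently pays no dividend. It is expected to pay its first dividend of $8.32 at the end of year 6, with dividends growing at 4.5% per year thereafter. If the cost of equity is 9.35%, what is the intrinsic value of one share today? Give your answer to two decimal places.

$109.72

Deferred-dividend DDM. At t=5 the remaining stream is a growing perpetuity with first payment D_6 = 8.32.
V_5 = D_6/(r−g) = 8.32/(0.0935−0.045) = 171.5464
P₀ = V_5/(1+r)^5 = 171.5464/(1+0.0935)^5 = 109.7205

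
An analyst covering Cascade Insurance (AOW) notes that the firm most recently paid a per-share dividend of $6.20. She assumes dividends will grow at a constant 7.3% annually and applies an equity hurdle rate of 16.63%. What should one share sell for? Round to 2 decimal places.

$71.30

Gordon growth model: P₀ = D₁/(r − g). D₁ = 6.20 × (1 + 0.073) = 6.6526.
P₀ = 6.6526 / (0.1663 − 0.073) = 6.6526 / 0.0933 = 71.3033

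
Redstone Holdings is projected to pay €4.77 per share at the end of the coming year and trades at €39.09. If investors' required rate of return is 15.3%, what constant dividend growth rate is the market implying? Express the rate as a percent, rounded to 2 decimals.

From P₀ = D₁/(r − g), the implied growth is g = r − D₁/P₀.
g = 0.153 − 4.77/39.09 = 0.153 − 0.12203 = 0.03097

3.10%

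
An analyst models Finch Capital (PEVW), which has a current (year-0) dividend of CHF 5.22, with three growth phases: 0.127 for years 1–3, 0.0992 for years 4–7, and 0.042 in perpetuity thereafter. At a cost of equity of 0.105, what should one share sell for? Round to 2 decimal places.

Three-stage DDM. Project D₁…D_7; terminal Gordon value at t=7 with g = 0.042; discount at r = 0.105.
D_1 = 5.8829
D_2 = 6.6301
D_3 = 7.4721
D_4 = 8.2133
D_5 = 9.0281
D_6 = 9.9237
D_7 = 10.9081
TV_7 = 11.3662/(0.105−0.042) = 180.4165
P₀ = Σ Dₜ/(1+r)ᵗ + TV_7/(1+r)^7 = 127.8441

CHF 127.84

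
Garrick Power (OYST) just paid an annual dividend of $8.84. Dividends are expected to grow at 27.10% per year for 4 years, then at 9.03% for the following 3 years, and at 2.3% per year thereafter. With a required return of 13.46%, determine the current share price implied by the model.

$199.16

Three-stage DDM. Project D₁…D_7; terminal Gordon value at t=7 with g = 0.023; discount at r = 0.1346.
D_1 = 11.2356
D_2 = 14.2805
D_3 = 18.1505
D_4 = 23.0693
D_5 = 25.1525
D_6 = 27.4237
D_7 = 29.9001
TV_7 = 30.5878/(0.1346−0.023) = 274.0842
P₀ = Σ Dₜ/(1+r)ᵗ + TV_7/(1+r)^7 = 199.1648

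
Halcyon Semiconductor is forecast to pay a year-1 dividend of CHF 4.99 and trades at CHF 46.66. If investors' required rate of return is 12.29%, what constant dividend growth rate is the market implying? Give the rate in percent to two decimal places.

1.60%

From P₀ = D₁/(r − g), the implied growth is g = r − D₁/P₀.
g = 0.1229 − 4.99/46.66 = 0.1229 − 0.10694 = 0.01596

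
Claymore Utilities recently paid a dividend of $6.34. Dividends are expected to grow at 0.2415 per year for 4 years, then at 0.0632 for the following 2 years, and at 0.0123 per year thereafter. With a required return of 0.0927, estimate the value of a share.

Three-stage DDM. Project D₁…D_6; terminal Gordon value at t=6 with g = 0.0123; discount at r = 0.0927.
D_1 = 7.8711
D_2 = 9.7720
D_3 = 12.1319
D_4 = 15.0618
D_5 = 16.0137
D_6 = 17.0257
TV_6 = 17.2352/(0.0927−0.0123) = 214.3677
P₀ = Σ Dₜ/(1+r)ᵗ + TV_6/(1+r)^6 = 181.4707

$181.47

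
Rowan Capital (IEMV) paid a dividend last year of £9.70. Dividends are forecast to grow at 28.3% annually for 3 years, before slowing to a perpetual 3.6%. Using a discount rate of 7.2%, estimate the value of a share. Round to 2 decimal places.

Two-stage DDM. Project D₁…D_3 at 0.283, terminal growth 0.036, discount at r = 0.072.
D_1 = 12.4451
D_2 = 15.9671
D_3 = 20.4857
Terminal value at t=3: TV = D_4/(r−g) = 21.2232/(0.072−0.036) = 589.5341
P₀ = 12.4451/(1+0.072)^1 + 15.9671/(1+0.072)^2 + 20.4857/(1+0.072)^3 + 589.5341/(1+0.072)^3 = 520.6795

£520.68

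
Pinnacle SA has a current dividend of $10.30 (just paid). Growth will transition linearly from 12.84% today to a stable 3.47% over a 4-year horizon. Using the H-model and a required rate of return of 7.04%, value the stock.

H-model: P₀ = D₀[(1+g_L) + H(g_S−g_L)]/(r−g_L), with H = 4/2 = 2.
P₀ = 10.30 × [(1+0.0347) + 2×(0.1284−0.0347)] / (0.0704−0.0347)
   = 10.30 × 1.2221 / 0.0357 = 352.5947

$352.59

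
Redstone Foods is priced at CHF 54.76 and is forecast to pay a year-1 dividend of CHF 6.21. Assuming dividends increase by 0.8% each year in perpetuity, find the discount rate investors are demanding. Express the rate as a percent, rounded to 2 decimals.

Rearranging the constant-growth DDM: r = D₁/P₀ + g.
r = 6.2100 / 54.76 + 0.008 = 0.11340 + 0.008 = 0.12140

12.14%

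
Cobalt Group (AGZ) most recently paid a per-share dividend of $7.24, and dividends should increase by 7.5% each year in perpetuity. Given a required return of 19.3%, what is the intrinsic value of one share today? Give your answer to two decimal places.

Gordon growth model: P₀ = D₁/(r − g). D₁ = 7.24 × (1 + 0.075) = 7.7830.
P₀ = 7.7830 / (0.193 − 0.075) = 7.7830 / 0.118 = 65.9576

$65.96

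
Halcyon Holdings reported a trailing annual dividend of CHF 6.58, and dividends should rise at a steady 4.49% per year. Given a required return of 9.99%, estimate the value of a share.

CHF 125.01

Gordon growth model: P₀ = D₁/(r − g). D₁ = 6.58 × (1 + 0.0449) = 6.8754.
P₀ = 6.8754 / (0.0999 − 0.0449) = 6.8754 / 0.055 = 125.0080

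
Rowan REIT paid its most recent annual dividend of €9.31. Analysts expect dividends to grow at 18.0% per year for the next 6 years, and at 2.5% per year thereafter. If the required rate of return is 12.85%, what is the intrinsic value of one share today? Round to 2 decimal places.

Two-stage DDM. Project D₁…D_6 at 0.18, terminal growth 0.025, discount at r = 0.1285.
D_1 = 10.9858
D_2 = 12.9632
D_3 = 15.2966
D_4 = 18.0500
D_5 = 21.2990
D_6 = 25.1328
Terminal value at t=6: TV = D_7/(r−g) = 25.7612/(0.1285−0.025) = 248.9002
P₀ = 10.9858/(1+0.1285)^1 + 12.9632/(1+0.1285)^2 + 15.2966/(1+0.1285)^3 + 18.0500/(1+0.1285)^4 + 21.2990/(1+0.1285)^5 + 25.1328/(1+0.1285)^6 + 248.9002/(1+0.1285)^6 = 186.0007

€186.00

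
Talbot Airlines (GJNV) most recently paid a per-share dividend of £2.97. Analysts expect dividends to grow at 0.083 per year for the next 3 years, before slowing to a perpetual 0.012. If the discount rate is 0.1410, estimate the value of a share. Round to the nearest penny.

Two-stage DDM. Project D₁…D_3 at 0.083, terminal growth 0.012, discount at r = 0.141.
D_1 = 3.2165
D_2 = 3.4835
D_3 = 3.7726
Terminal value at t=3: TV = D_4/(r−g) = 3.8179/(0.141−0.012) = 29.5960
P₀ = 3.2165/(1+0.141)^1 + 3.4835/(1+0.141)^2 + 3.7726/(1+0.141)^3 + 29.5960/(1+0.141)^3 = 27.9584

£27.96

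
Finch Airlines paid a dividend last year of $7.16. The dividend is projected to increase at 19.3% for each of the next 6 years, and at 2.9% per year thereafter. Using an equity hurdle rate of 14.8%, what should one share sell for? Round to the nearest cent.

Two-stage DDM. Project D₁…D_6 at 0.193, terminal growth 0.029, discount at r = 0.148.
D_1 = 8.5419
D_2 = 10.1905
D_3 = 12.1572
D_4 = 14.5036
D_5 = 17.3028
D_6 = 20.6422
Terminal value at t=6: TV = D_7/(r−g) = 21.2408/(0.148−0.029) = 178.4942
P₀ = 8.5419/(1+0.148)^1 + 10.1905/(1+0.148)^2 + 12.1572/(1+0.148)^3 + 14.5036/(1+0.148)^4 + 17.3028/(1+0.148)^5 + 20.6422/(1+0.148)^6 + 178.4942/(1+0.148)^6 = 127.2325

$127.23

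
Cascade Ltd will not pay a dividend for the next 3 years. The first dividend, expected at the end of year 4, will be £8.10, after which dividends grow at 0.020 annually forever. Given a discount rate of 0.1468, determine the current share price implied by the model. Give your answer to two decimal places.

Deferred-dividend DDM. At t=3 the remaining stream is a growing perpetuity with first payment D_4 = 8.10.
V_3 = D_4/(r−g) = 8.10/(0.1468−0.02) = 63.8801
P₀ = V_3/(1+r)^3 = 63.8801/(1+0.1468)^3 = 42.3548

£42.35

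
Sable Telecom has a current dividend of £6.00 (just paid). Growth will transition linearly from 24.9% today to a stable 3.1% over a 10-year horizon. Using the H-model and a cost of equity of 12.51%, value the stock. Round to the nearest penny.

£135.24

H-model: P₀ = D₀[(1+g_L) + H(g_S−g_L)]/(r−g_L), with H = 10/2 = 5.
P₀ = 6.00 × [(1+0.031) + 5×(0.249−0.031)] / (0.1251−0.031)
   = 6.00 × 2.1210 / 0.0941 = 135.2391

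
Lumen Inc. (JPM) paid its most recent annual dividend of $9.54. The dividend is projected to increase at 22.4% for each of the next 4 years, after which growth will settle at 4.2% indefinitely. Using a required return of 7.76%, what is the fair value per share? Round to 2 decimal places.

Two-stage DDM. Project D₁…D_4 at 0.224, terminal growth 0.042, discount at r = 0.0776.
D_1 = 11.6770
D_2 = 14.2926
D_3 = 17.4941
D_4 = 21.4128
Terminal value at t=4: TV = D_5/(r−g) = 22.3122/(0.0776−0.042) = 626.7463
P₀ = 11.6770/(1+0.0776)^1 + 14.2926/(1+0.0776)^2 + 17.4941/(1+0.0776)^3 + 21.4128/(1+0.0776)^4 + 626.7463/(1+0.0776)^4 = 517.7995

$517.80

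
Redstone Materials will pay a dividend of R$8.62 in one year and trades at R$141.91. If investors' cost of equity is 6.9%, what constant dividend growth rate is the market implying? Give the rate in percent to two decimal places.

From P₀ = D₁/(r − g), the implied growth is g = r − D₁/P₀.
g = 0.069 − 8.62/141.91 = 0.069 − 0.06074 = 0.00826

0.83%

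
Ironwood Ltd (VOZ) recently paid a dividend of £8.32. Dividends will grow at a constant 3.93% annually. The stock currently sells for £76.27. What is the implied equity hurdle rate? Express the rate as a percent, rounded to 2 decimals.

15.27%

Rearranging the constant-growth DDM: r = D₁/P₀ + g.
D₁ = 8.32 × (1 + 0.0393) = 8.6470.
r = 8.6470 / 76.27 + 0.0393 = 0.11337 + 0.0393 = 0.15267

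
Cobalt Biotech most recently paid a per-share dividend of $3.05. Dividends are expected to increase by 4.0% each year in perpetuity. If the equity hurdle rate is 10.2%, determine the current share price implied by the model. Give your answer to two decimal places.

$51.16

Gordon growth model: P₀ = D₁/(r − g). D₁ = 3.05 × (1 + 0.04) = 3.1720.
P₀ = 3.1720 / (0.102 − 0.04) = 3.1720 / 0.062 = 51.1613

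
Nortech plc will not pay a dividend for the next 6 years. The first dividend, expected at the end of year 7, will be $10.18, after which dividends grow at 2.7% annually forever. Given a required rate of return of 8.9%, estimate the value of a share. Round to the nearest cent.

$98.44

Deferred-dividend DDM. At t=6 the remaining stream is a growing perpetuity with first payment D_7 = 10.18.
V_6 = D_7/(r−g) = 10.18/(0.089−0.027) = 164.1935
P₀ = V_6/(1+r)^6 = 164.1935/(1+0.089)^6 = 98.4439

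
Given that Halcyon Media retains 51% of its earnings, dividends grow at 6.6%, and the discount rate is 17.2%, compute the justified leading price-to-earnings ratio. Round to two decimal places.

Payout ratio b = 1 − 0.51 = 0.49.
Justified leading P/E = b/(r−g) = 0.49/(0.172−0.066) = 4.6226

4.62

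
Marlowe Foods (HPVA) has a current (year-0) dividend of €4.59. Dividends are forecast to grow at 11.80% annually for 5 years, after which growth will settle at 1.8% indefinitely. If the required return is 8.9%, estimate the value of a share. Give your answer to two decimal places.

€99.90

Two-stage DDM. Project D₁…D_5 at 0.118, terminal growth 0.018, discount at r = 0.089.
D_1 = 5.1316
D_2 = 5.7372
D_3 = 6.4141
D_4 = 7.1710
D_5 = 8.0172
Terminal value at t=5: TV = D_6/(r−g) = 8.1615/(0.089−0.018) = 114.9506
P₀ = 5.1316/(1+0.089)^1 + 5.7372/(1+0.089)^2 + 6.4141/(1+0.089)^3 + 7.1710/(1+0.089)^4 + 8.0172/(1+0.089)^5 + 114.9506/(1+0.089)^5 = 99.9035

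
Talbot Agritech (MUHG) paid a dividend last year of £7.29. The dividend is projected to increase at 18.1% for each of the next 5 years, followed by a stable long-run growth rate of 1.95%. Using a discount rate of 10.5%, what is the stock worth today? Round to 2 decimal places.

£165.92

Two-stage DDM. Project D₁…D_5 at 0.181, terminal growth 0.0195, discount at r = 0.105.
D_1 = 8.6095
D_2 = 10.1678
D_3 = 12.0082
D_4 = 14.1817
D_5 = 16.7485
Terminal value at t=5: TV = D_6/(r−g) = 17.0751/(0.105−0.0195) = 199.7092
P₀ = 8.6095/(1+0.105)^1 + 10.1678/(1+0.105)^2 + 12.0082/(1+0.105)^3 + 14.1817/(1+0.105)^4 + 16.7485/(1+0.105)^5 + 199.7092/(1+0.105)^5 = 165.9207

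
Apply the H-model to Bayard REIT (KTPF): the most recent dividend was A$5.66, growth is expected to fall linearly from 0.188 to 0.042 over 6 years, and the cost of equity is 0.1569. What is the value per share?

A$72.91

H-model: P₀ = D₀[(1+g_L) + H(g_S−g_L)]/(r−g_L), with H = 6/2 = 3.
P₀ = 5.66 × [(1+0.042) + 3×(0.188−0.042)] / (0.1569−0.042)
   = 5.66 × 1.4800 / 0.1149 = 72.9051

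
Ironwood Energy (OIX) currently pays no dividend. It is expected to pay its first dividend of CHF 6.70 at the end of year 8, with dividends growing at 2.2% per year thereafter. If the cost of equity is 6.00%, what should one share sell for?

Deferred-dividend DDM. At t=7 the remaining stream is a growing perpetuity with first payment D_8 = 6.70.
V_7 = D_8/(r−g) = 6.70/(0.06−0.022) = 176.3158
P₀ = V_7/(1+r)^7 = 176.3158/(1+0.06)^7 = 117.2601

CHF 117.26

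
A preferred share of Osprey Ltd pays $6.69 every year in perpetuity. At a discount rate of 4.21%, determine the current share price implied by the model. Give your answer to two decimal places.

$158.91

Zero-growth DDM (perpetuity): P₀ = D/r = 6.69 / 0.0421 = 158.9074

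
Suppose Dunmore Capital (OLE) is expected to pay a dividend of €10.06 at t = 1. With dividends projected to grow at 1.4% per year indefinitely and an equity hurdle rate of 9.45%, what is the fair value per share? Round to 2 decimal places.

Gordon growth model: P₀ = D₁/(r − g), with D₁ = 10.06 given directly.
P₀ = 10.0600 / (0.0945 − 0.014) = 10.0600 / 0.0805 = 124.9689

€124.97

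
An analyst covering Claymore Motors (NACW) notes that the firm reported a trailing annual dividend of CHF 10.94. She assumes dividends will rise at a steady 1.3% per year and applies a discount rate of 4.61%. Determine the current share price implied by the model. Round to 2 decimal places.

CHF 334.81

Gordon growth model: P₀ = D₁/(r − g). D₁ = 10.94 × (1 + 0.013) = 11.0822.
P₀ = 11.0822 / (0.0461 − 0.013) = 11.0822 / 0.0331 = 334.8103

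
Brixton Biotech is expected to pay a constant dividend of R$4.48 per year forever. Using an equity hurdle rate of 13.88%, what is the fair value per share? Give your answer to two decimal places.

Zero-growth DDM (perpetuity): P₀ = D/r = 4.48 / 0.1388 = 32.2767

R$32.28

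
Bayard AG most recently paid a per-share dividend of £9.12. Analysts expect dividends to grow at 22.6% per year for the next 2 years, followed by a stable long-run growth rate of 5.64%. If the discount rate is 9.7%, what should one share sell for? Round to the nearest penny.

£317.97

Two-stage DDM. Project D₁…D_2 at 0.226, terminal growth 0.0564, discount at r = 0.097.
D_1 = 11.1811
D_2 = 13.7081
Terminal value at t=2: TV = D_3/(r−g) = 14.4812/(0.097−0.0564) = 356.6795
P₀ = 11.1811/(1+0.097)^1 + 13.7081/(1+0.097)^2 + 356.6795/(1+0.097)^2 = 317.9744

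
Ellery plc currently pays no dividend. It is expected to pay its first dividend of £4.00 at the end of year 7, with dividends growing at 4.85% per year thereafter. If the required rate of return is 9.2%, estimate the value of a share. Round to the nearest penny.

Deferred-dividend DDM. At t=6 the remaining stream is a growing perpetuity with first payment D_7 = 4.00.
V_6 = D_7/(r−g) = 4.00/(0.092−0.0485) = 91.9540
P₀ = V_6/(1+r)^6 = 91.9540/(1+0.092)^6 = 54.2294

£54.23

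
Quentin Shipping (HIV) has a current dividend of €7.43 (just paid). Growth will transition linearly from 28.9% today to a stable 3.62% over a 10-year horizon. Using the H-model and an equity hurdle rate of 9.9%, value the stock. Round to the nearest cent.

H-model: P₀ = D₀[(1+g_L) + H(g_S−g_L)]/(r−g_L), with H = 10/2 = 5.
P₀ = 7.43 × [(1+0.0362) + 5×(0.289−0.0362)] / (0.099−0.0362)
   = 7.43 × 2.3002 / 0.0628 = 272.1415

€272.14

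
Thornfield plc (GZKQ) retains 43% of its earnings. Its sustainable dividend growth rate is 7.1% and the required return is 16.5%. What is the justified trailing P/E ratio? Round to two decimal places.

6.49

Payout ratio b = 1 − 0.43 = 0.57.
Justified trailing P/E = b(1+g)/(r−g) = 0.57×(1+0.071)/(0.165−0.071) = 6.4944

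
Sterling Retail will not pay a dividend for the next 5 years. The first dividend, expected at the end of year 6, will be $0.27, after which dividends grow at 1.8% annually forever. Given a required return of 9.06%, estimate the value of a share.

Deferred-dividend DDM. At t=5 the remaining stream is a growing perpetuity with first payment D_6 = 0.27.
V_5 = D_6/(r−g) = 0.27/(0.0906−0.018) = 3.7190
P₀ = V_5/(1+r)^5 = 3.7190/(1+0.0906)^5 = 2.4105

$2.41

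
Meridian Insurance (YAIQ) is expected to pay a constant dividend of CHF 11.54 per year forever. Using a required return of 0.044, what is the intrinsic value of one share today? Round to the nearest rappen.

Zero-growth DDM (perpetuity): P₀ = D/r = 11.54 / 0.044 = 262.2727

CHF 262.27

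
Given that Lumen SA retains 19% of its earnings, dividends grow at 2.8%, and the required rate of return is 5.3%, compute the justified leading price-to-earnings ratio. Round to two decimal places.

Payout ratio b = 1 − 0.19 = 0.81.
Justified leading P/E = b/(r−g) = 0.81/(0.053−0.028) = 32.4000

32.40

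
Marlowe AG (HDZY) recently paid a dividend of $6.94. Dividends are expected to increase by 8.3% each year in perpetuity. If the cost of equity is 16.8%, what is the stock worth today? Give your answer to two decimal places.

Gordon growth model: P₀ = D₁/(r − g). D₁ = 6.94 × (1 + 0.083) = 7.5160.
P₀ = 7.5160 / (0.168 − 0.083) = 7.5160 / 0.085 = 88.4238

$88.42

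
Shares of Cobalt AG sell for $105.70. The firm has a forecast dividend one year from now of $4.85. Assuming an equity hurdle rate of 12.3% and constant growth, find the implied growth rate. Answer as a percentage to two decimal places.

7.71%

From P₀ = D₁/(r − g), the implied growth is g = r − D₁/P₀.
g = 0.123 − 4.85/105.70 = 0.123 − 0.04588 = 0.07712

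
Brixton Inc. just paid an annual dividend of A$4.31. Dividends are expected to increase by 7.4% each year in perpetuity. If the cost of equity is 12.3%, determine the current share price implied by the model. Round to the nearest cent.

A$94.47

Gordon growth model: P₀ = D₁/(r − g). D₁ = 4.31 × (1 + 0.074) = 4.6289.
P₀ = 4.6289 / (0.123 − 0.074) = 4.6289 / 0.049 = 94.4682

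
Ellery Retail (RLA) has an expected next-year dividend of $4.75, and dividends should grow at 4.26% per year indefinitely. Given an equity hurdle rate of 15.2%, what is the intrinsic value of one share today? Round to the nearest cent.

Gordon growth model: P₀ = D₁/(r − g), with D₁ = 4.75 given directly.
P₀ = 4.7500 / (0.152 − 0.0426) = 4.7500 / 0.1094 = 43.4186

$43.42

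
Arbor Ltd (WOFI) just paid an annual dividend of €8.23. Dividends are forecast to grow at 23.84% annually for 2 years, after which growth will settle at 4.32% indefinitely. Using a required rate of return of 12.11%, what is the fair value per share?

€153.62

Two-stage DDM. Project D₁…D_2 at 0.2384, terminal growth 0.0432, discount at r = 0.1211.
D_1 = 10.1920
D_2 = 12.6218
Terminal value at t=2: TV = D_3/(r−g) = 13.1671/(0.1211−0.0432) = 169.0253
P₀ = 10.1920/(1+0.1211)^1 + 12.6218/(1+0.1211)^2 + 169.0253/(1+0.1211)^2 = 153.6151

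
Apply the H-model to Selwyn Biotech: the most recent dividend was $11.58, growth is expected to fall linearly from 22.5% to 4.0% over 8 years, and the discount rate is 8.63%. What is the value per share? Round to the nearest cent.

$445.19

H-model: P₀ = D₀[(1+g_L) + H(g_S−g_L)]/(r−g_L), with H = 8/2 = 4.
P₀ = 11.58 × [(1+0.04) + 4×(0.225−0.04)] / (0.0863−0.04)
   = 11.58 × 1.7800 / 0.0463 = 445.1922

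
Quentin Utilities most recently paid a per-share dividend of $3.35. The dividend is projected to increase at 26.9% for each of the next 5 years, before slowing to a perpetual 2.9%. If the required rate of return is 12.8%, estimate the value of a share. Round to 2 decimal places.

Two-stage DDM. Project D₁…D_5 at 0.269, terminal growth 0.029, discount at r = 0.128.
D_1 = 4.2511
D_2 = 5.3947
D_3 = 6.8459
D_4 = 8.6874
D_5 = 11.0243
Terminal value at t=5: TV = D_6/(r−g) = 11.3441/(0.128−0.029) = 114.5864
P₀ = 4.2511/(1+0.128)^1 + 5.3947/(1+0.128)^2 + 6.8459/(1+0.128)^3 + 8.6874/(1+0.128)^4 + 11.0243/(1+0.128)^5 + 114.5864/(1+0.128)^5 = 86.9275

$86.93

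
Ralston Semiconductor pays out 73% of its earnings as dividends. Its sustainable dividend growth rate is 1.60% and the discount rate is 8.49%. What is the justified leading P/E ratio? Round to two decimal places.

10.60

Justified leading P/E = b/(r−g) = 0.73/(0.0849−0.016) = 10.5951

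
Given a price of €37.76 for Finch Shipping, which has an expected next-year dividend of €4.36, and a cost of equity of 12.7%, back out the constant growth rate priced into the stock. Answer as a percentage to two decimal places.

1.15%

From P₀ = D₁/(r − g), the implied growth is g = r − D₁/P₀.
g = 0.127 − 4.36/37.76 = 0.127 − 0.11547 = 0.01153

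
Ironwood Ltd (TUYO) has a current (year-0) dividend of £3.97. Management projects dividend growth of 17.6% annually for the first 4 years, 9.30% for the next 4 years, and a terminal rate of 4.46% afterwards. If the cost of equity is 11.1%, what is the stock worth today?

£110.93

Three-stage DDM. Project D₁…D_8; terminal Gordon value at t=8 with g = 0.0446; discount at r = 0.111.
D_1 = 4.6687
D_2 = 5.4904
D_3 = 6.4567
D_4 = 7.5931
D_5 = 8.2993
D_6 = 9.0711
D_7 = 9.9147
D_8 = 10.8368
TV_8 = 11.3201/(0.111−0.0446) = 170.4835
P₀ = Σ Dₜ/(1+r)ᵗ + TV_8/(1+r)^8 = 110.9297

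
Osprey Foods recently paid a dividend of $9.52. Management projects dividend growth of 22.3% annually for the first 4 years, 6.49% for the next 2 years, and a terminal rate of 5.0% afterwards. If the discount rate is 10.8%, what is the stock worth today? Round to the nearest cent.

$311.99

Three-stage DDM. Project D₁…D_6; terminal Gordon value at t=6 with g = 0.05; discount at r = 0.108.
D_1 = 11.6430
D_2 = 14.2393
D_3 = 17.4147
D_4 = 21.2982
D_5 = 22.6804
D_6 = 24.1524
TV_6 = 25.3600/(0.108−0.05) = 437.2419
P₀ = Σ Dₜ/(1+r)ᵗ + TV_6/(1+r)^6 = 311.9863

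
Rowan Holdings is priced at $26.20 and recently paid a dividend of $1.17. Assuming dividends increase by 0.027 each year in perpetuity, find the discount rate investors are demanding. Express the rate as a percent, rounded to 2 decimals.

Rearranging the constant-growth DDM: r = D₁/P₀ + g.
D₁ = 1.17 × (1 + 0.027) = 1.2016.
r = 1.2016 / 26.20 + 0.027 = 0.04586 + 0.027 = 0.07286

7.29%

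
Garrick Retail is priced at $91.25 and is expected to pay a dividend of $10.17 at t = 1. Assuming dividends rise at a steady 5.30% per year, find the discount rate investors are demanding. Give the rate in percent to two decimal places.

16.45%

Rearranging the constant-growth DDM: r = D₁/P₀ + g.
r = 10.1700 / 91.25 + 0.053 = 0.11145 + 0.053 = 0.16445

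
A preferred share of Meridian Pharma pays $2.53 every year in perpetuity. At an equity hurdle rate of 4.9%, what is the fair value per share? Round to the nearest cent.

$51.63

Zero-growth DDM (perpetuity): P₀ = D/r = 2.53 / 0.049 = 51.6327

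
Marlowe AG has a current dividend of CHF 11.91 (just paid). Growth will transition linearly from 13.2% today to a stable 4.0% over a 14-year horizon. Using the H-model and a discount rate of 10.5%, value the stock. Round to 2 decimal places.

CHF 308.56

H-model: P₀ = D₀[(1+g_L) + H(g_S−g_L)]/(r−g_L), with H = 14/2 = 7.
P₀ = 11.91 × [(1+0.04) + 7×(0.132−0.04)] / (0.105−0.04)
   = 11.91 × 1.6840 / 0.065 = 308.5606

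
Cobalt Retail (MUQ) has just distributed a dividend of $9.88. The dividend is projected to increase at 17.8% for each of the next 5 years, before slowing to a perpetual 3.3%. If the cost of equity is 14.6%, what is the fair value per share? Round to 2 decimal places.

$157.35

Two-stage DDM. Project D₁…D_5 at 0.178, terminal growth 0.033, discount at r = 0.146.
D_1 = 11.6386
D_2 = 13.7103
D_3 = 16.1508
D_4 = 19.0256
D_5 = 22.4121
Terminal value at t=5: TV = D_6/(r−g) = 23.1517/(0.146−0.033) = 204.8827
P₀ = 11.6386/(1+0.146)^1 + 13.7103/(1+0.146)^2 + 16.1508/(1+0.146)^3 + 19.0256/(1+0.146)^4 + 22.4121/(1+0.146)^5 + 204.8827/(1+0.146)^5 = 157.3486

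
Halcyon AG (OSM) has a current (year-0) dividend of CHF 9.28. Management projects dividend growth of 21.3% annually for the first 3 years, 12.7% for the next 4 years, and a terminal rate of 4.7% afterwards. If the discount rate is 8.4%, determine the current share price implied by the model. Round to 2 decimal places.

Three-stage DDM. Project D₁…D_7; terminal Gordon value at t=7 with g = 0.047; discount at r = 0.084.
D_1 = 11.2566
D_2 = 13.6543
D_3 = 16.5627
D_4 = 18.6661
D_5 = 21.0367
D_6 = 23.7084
D_7 = 26.7194
TV_7 = 27.9752/(0.084−0.047) = 756.0857
P₀ = Σ Dₜ/(1+r)ᵗ + TV_7/(1+r)^7 = 522.2846

CHF 522.28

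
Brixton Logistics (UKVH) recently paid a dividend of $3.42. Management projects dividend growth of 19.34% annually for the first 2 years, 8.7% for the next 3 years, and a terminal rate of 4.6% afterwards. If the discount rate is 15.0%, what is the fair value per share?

$48.40

Three-stage DDM. Project D₁…D_5; terminal Gordon value at t=5 with g = 0.046; discount at r = 0.15.
D_1 = 4.0814
D_2 = 4.8708
D_3 = 5.2945
D_4 = 5.7552
D_5 = 6.2559
TV_5 = 6.5436/(0.15−0.046) = 62.9195
P₀ = Σ Dₜ/(1+r)ᵗ + TV_5/(1+r)^5 = 48.3962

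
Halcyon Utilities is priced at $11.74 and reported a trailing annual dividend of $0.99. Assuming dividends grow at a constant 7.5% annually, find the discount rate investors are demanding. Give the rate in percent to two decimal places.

16.57%

Rearranging the constant-growth DDM: r = D₁/P₀ + g.
D₁ = 0.99 × (1 + 0.075) = 1.0642.
r = 1.0642 / 11.74 + 0.075 = 0.09065 + 0.075 = 0.16565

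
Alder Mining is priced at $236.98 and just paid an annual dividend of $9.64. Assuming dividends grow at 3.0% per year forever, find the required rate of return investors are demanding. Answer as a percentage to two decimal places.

7.19%

Rearranging the constant-growth DDM: r = D₁/P₀ + g.
D₁ = 9.64 × (1 + 0.03) = 9.9292.
r = 9.9292 / 236.98 + 0.03 = 0.04190 + 0.03 = 0.07190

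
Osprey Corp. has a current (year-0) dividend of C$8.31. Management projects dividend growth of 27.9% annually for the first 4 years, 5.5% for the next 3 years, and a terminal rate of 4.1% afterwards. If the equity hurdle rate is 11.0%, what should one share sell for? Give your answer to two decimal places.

Three-stage DDM. Project D₁…D_7; terminal Gordon value at t=7 with g = 0.041; discount at r = 0.11.
D_1 = 10.6285
D_2 = 13.5938
D_3 = 17.3865
D_4 = 22.2374
D_5 = 23.4604
D_6 = 24.7507
D_7 = 26.1120
TV_7 = 27.1826/(0.11−0.041) = 393.9510
P₀ = Σ Dₜ/(1+r)ᵗ + TV_7/(1+r)^7 = 277.4519

C$277.45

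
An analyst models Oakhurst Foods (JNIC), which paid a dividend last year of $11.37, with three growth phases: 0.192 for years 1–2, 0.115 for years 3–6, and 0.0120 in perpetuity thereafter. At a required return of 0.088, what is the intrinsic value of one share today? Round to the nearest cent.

Three-stage DDM. Project D₁…D_6; terminal Gordon value at t=6 with g = 0.012; discount at r = 0.088.
D_1 = 13.5530
D_2 = 16.1552
D_3 = 18.0131
D_4 = 20.0846
D_5 = 22.3943
D_6 = 24.9696
TV_6 = 25.2693/(0.088−0.012) = 332.4906
P₀ = Σ Dₜ/(1+r)ᵗ + TV_6/(1+r)^6 = 284.6165

$284.62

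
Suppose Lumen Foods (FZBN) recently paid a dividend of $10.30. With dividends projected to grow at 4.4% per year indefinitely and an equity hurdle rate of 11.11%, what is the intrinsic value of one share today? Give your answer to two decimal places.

Gordon growth model: P₀ = D₁/(r − g). D₁ = 10.30 × (1 + 0.044) = 10.7532.
P₀ = 10.7532 / (0.1111 − 0.044) = 10.7532 / 0.0671 = 160.2563

$160.26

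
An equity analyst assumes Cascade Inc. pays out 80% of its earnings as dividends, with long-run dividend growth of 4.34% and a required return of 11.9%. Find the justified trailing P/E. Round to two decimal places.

Justified trailing P/E = b(1+g)/(r−g) = 0.80×(1+0.0434)/(0.119−0.0434) = 11.0413

11.04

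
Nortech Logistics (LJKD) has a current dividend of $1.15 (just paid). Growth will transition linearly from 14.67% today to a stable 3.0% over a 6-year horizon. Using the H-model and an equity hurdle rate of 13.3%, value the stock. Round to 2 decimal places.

H-model: P₀ = D₀[(1+g_L) + H(g_S−g_L)]/(r−g_L), with H = 6/2 = 3.
P₀ = 1.15 × [(1+0.03) + 3×(0.1467−0.03)] / (0.133−0.03)
   = 1.15 × 1.3801 / 0.103 = 15.4089

$15.41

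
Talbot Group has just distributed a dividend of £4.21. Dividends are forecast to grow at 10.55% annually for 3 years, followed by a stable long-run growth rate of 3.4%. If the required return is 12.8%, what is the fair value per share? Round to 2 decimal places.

Two-stage DDM. Project D₁…D_3 at 0.1055, terminal growth 0.034, discount at r = 0.128.
D_1 = 4.6542
D_2 = 5.1452
D_3 = 5.6880
Terminal value at t=3: TV = D_4/(r−g) = 5.8814/(0.128−0.034) = 62.5678
P₀ = 4.6542/(1+0.128)^1 + 5.1452/(1+0.128)^2 + 5.6880/(1+0.128)^3 + 62.5678/(1+0.128)^3 = 55.7265

£55.73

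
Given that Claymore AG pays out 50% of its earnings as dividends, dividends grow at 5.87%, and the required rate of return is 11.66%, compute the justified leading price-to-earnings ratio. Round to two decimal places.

8.64

Justified leading P/E = b/(r−g) = 0.50/(0.1166−0.0587) = 8.6356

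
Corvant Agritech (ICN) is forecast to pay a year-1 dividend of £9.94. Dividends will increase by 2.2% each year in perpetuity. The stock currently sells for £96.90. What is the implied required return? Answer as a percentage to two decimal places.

Rearranging the constant-growth DDM: r = D₁/P₀ + g.
r = 9.9400 / 96.90 + 0.022 = 0.10258 + 0.022 = 0.12458

12.46%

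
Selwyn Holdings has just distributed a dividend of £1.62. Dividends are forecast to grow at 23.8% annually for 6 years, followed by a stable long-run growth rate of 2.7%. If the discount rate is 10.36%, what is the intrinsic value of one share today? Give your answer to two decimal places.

£58.10

Two-stage DDM. Project D₁…D_6 at 0.238, terminal growth 0.027, discount at r = 0.1036.
D_1 = 2.0056
D_2 = 2.4829
D_3 = 3.0738
D_4 = 3.8054
D_5 = 4.7111
D_6 = 5.8323
Terminal value at t=6: TV = D_7/(r−g) = 5.9898/(0.1036−0.027) = 78.1953
P₀ = 2.0056/(1+0.1036)^1 + 2.4829/(1+0.1036)^2 + 3.0738/(1+0.1036)^3 + 3.8054/(1+0.1036)^4 + 4.7111/(1+0.1036)^5 + 5.8323/(1+0.1036)^6 + 78.1953/(1+0.1036)^6 = 58.0965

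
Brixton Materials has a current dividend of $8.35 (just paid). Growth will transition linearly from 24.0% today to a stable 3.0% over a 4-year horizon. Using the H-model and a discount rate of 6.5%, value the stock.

H-model: P₀ = D₀[(1+g_L) + H(g_S−g_L)]/(r−g_L), with H = 4/2 = 2.
P₀ = 8.35 × [(1+0.03) + 2×(0.24−0.03)] / (0.065−0.03)
   = 8.35 × 1.4500 / 0.035 = 345.9286

$345.93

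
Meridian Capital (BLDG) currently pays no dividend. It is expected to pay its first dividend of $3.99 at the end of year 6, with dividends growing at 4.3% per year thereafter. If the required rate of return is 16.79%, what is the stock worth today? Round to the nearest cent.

Deferred-dividend DDM. At t=5 the remaining stream is a growing perpetuity with first payment D_6 = 3.99.
V_5 = D_6/(r−g) = 3.99/(0.1679−0.043) = 31.9456
P₀ = V_5/(1+r)^5 = 31.9456/(1+0.1679)^5 = 14.7022

$14.70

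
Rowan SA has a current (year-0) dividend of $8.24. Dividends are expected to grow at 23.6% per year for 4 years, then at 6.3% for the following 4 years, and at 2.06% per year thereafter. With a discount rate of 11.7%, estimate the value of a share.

Three-stage DDM. Project D₁…D_8; terminal Gordon value at t=8 with g = 0.0206; discount at r = 0.117.
D_1 = 10.1846
D_2 = 12.5882
D_3 = 15.5590
D_4 = 19.2310
D_5 = 20.4425
D_6 = 21.7304
D_7 = 23.0994
D_8 = 24.5547
TV_8 = 25.0605/(0.117−0.0206) = 259.9637
P₀ = Σ Dₜ/(1+r)ᵗ + TV_8/(1+r)^8 = 193.7203

$193.72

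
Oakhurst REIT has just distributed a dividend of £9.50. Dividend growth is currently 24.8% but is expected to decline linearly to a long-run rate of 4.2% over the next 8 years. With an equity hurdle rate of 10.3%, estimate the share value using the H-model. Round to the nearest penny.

£290.61

H-model: P₀ = D₀[(1+g_L) + H(g_S−g_L)]/(r−g_L), with H = 8/2 = 4.
P₀ = 9.50 × [(1+0.042) + 4×(0.248−0.042)] / (0.103−0.042)
   = 9.50 × 1.8660 / 0.061 = 290.6066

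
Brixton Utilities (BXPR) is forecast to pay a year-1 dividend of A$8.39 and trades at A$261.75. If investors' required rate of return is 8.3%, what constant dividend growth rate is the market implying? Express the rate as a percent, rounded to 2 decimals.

From P₀ = D₁/(r − g), the implied growth is g = r − D₁/P₀.
g = 0.083 − 8.39/261.75 = 0.083 − 0.03205 = 0.05095

5.09%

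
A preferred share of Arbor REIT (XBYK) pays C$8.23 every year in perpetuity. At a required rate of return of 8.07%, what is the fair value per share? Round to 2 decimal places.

Zero-growth DDM (perpetuity): P₀ = D/r = 8.23 / 0.0807 = 101.9827

C$101.98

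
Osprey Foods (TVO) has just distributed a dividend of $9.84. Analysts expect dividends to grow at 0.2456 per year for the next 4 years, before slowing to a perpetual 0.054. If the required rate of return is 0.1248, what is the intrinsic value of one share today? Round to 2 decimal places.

$271.43

Two-stage DDM. Project D₁…D_4 at 0.2456, terminal growth 0.054, discount at r = 0.1248.
D_1 = 12.2567
D_2 = 15.2670
D_3 = 19.0165
D_4 = 23.6870
Terminal value at t=4: TV = D_5/(r−g) = 24.9661/(0.1248−0.054) = 352.6280
P₀ = 12.2567/(1+0.1248)^1 + 15.2670/(1+0.1248)^2 + 19.0165/(1+0.1248)^3 + 23.6870/(1+0.1248)^4 + 352.6280/(1+0.1248)^4 = 271.4256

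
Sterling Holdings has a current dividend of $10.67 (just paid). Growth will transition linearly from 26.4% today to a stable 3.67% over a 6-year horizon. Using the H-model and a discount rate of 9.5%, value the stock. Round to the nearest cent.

H-model: P₀ = D₀[(1+g_L) + H(g_S−g_L)]/(r−g_L), with H = 6/2 = 3.
P₀ = 10.67 × [(1+0.0367) + 3×(0.264−0.0367)] / (0.095−0.0367)
   = 10.67 × 1.7186 / 0.0583 = 314.5362

$314.54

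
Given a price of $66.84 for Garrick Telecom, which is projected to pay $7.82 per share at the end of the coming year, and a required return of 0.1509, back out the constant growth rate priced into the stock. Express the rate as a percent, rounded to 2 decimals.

From P₀ = D₁/(r − g), the implied growth is g = r − D₁/P₀.
g = 0.1509 − 7.82/66.84 = 0.1509 − 0.11700 = 0.03390

3.39%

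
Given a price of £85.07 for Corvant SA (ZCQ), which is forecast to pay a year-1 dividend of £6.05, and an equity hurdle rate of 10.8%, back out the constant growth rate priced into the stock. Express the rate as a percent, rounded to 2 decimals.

3.69%

From P₀ = D₁/(r − g), the implied growth is g = r − D₁/P₀.
g = 0.108 − 6.05/85.07 = 0.108 − 0.07112 = 0.03688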